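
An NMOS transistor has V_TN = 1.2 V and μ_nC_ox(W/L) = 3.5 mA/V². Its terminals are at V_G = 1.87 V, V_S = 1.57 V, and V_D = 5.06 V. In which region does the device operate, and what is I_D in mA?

Cutoff; I_D = 0 mA

V_GS = V_G − V_S = 1.87 − 1.57 = 0.3 V; V_DS = V_D − V_S = 5.06 − 1.57 = 3.49 V.
V_GS = 0.3 V < V_TN = 1.2 V, so the transistor is in cutoff.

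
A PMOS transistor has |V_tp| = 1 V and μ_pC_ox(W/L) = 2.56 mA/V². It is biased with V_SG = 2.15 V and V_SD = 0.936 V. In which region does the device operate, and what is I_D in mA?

V_ov = V_SG − |V_tp| = 2.15 − 1 = 1.15 V.
Since V_SD = 0.936 V < V_ov = 1.15 V, the device is in the triode region.
I_D = k_p [V_ov · V_SD − ½ V_SD²] = 2.56 × [1.15 × 0.936 − 0.5 × 0.936²] = 1.63 mA.

Triode; I_D = 1.63 mA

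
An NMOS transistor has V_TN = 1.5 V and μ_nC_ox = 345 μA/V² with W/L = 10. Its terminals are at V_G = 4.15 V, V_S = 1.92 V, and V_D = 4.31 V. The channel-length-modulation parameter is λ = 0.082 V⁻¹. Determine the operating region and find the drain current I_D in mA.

Saturation; I_D = 1.10 mA

V_GS = V_G − V_S = 4.15 − 1.92 = 2.23 V; V_DS = V_D − V_S = 4.31 − 1.92 = 2.39 V.
k_n = μ_nC_ox · (W/L) = 3.45 mA/V².
V_ov = V_GS − V_TN = 2.23 − 1.5 = 0.73 V.
Since V_DS = 2.39 V ≥ V_ov = 0.73 V, the device is in saturation.
I_D = ½ k_n V_ov² (1 + λ V_DS) = 0.5 × 3.45 × 0.73² × (1 + 0.082 × 2.39) = 1.1 mA.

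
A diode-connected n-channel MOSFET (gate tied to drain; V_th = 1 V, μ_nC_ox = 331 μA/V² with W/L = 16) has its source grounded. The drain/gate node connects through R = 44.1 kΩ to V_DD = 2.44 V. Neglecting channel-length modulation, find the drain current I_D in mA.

With gate tied to drain, V_GS = V_DS ≥ V_GS − V_th, so the device is in saturation.
k_n = μ_nC_ox · (W/L) = 5.296 mA/V².
KCL at the drain: ½ k_n (V_GS − V_th)² = (V_DD − V_GS)/R.
Let x = V_GS − 1. Then 117 x² + x − 1.44 = 0, giving x = 0.107 V (positive root), so V_GS = 1.11 V.
I_D = (V_DD − V_GS)/R = (2.44 − 1.11) / 44.1 = 0.0302 mA.

I_D = 0.0302 mA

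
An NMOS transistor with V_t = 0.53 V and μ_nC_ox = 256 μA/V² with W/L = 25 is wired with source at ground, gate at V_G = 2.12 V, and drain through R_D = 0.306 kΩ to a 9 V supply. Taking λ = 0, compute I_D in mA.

V_GS = V_G = 2.12 V, so V_ov = 2.12 − 0.53 = 1.59 V.
k_n = μ_nC_ox · (W/L) = 6.4 mA/V².
Assume saturation: I_D = ½ k_n V_ov² = 0.5 × 6.4 × 1.59² = 8.09 mA, giving V_DS = V_DD − I_D R_D = 9 − 8.09 × 0.306 = 6.52 V.
V_DS = 6.52 V ≥ V_ov = 1.59 V, confirming saturation.

I_D = 8.09 mA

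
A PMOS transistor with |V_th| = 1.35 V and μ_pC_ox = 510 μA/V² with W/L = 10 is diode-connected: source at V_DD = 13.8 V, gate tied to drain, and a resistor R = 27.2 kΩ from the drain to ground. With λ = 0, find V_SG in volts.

V_SG = 1.77 V

With gate tied to drain, V_SG = V_SD ≥ V_SG − |V_th|, so the device is in saturation.
k_p = μ_pC_ox · (W/L) = 5.1 mA/V².
KCL at the drain: ½ k_p (V_SG − |V_th|)² = (V_DD − V_SG)/R.
Let x = V_SG − 1.35. Then 69.4 x² + x − 12.45 = 0, giving x = 0.417 V (positive root), so V_SG = 1.77 V.
I_D = (V_DD − V_SG)/R = (13.8 − 1.77) / 27.2 = 0.442 mA.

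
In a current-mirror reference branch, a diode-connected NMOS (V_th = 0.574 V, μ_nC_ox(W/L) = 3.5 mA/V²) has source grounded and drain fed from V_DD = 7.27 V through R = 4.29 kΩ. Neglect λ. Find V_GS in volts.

V_GS = 1.45 V

With gate tied to drain, V_GS = V_DS ≥ V_GS − V_th, so the device is in saturation.
KCL at the drain: ½ k_n (V_GS − V_th)² = (V_DD − V_GS)/R.
Let x = V_GS − 0.574. Then 7.51 x² + x − 6.696 = 0, giving x = 0.88 V (positive root), so V_GS = 1.45 V.
I_D = (V_DD − V_GS)/R = (7.27 − 1.45) / 4.29 = 1.36 mA.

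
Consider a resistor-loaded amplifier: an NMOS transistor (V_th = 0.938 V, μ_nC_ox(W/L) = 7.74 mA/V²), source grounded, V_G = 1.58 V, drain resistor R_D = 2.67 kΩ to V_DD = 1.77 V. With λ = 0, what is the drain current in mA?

V_GS = V_G = 1.58 V, so V_ov = 1.58 − 0.938 = 0.642 V.
Assume saturation: I_D = ½ k_n V_ov² = 0.5 × 7.74 × 0.642² = 1.6 mA, giving V_DS = V_DD − I_D R_D = 1.77 − 1.6 × 2.67 = -2.49 V.
But -2.49 V < V_ov = 0.642 V, so the device is actually in triode.
In triode I_D = k_n[V_ov V_DS − ½ V_DS²] and I_D = (V_DD − V_DS)/R_D. Equating: 10.3 V_DS² − 14.27 V_DS + 1.77 = 0, giving V_DS = 0.138 V (the root below V_ov).
I_D = (1.77 − 0.138) / 2.67 = 0.611 mA.

I_D = 0.611 mA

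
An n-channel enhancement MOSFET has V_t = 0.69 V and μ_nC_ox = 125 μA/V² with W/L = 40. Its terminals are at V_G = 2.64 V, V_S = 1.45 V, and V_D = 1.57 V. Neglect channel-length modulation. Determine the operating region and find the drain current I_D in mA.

Triode; I_D = 0.264 mA

V_GS = V_G − V_S = 2.64 − 1.45 = 1.19 V; V_DS = V_D − V_S = 1.57 − 1.45 = 0.12 V.
k_n = μ_nC_ox · (W/L) = 5 mA/V².
V_ov = V_GS − V_t = 1.19 − 0.69 = 0.5 V.
Since V_DS = 0.12 V < V_ov = 0.5 V, the device is in the triode region.
I_D = k_n [V_ov · V_DS − ½ V_DS²] = 5 × [0.5 × 0.12 − 0.5 × 0.12²] = 0.264 mA.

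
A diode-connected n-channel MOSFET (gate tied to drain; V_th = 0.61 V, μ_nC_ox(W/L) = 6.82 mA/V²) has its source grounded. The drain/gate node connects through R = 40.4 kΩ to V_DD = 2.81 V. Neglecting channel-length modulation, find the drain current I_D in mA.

With gate tied to drain, V_GS = V_DS ≥ V_GS − V_th, so the device is in saturation.
KCL at the drain: ½ k_n (V_GS − V_th)² = (V_DD − V_GS)/R.
Let x = V_GS − 0.61. Then 138 x² + x − 2.2 = 0, giving x = 0.123 V (positive root), so V_GS = 0.733 V.
I_D = (V_DD − V_GS)/R = (2.81 − 0.733) / 40.4 = 0.0514 mA.

I_D = 0.0514 mA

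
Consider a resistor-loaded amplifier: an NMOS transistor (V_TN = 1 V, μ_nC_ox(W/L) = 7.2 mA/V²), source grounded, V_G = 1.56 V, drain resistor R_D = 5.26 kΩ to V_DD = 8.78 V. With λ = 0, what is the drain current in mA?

V_GS = V_G = 1.56 V, so V_ov = 1.56 − 1 = 0.56 V.
Assume saturation: I_D = ½ k_n V_ov² = 0.5 × 7.2 × 0.56² = 1.13 mA, giving V_DS = V_DD − I_D R_D = 8.78 − 1.13 × 5.26 = 2.84 V.
V_DS = 2.84 V ≥ V_ov = 0.56 V, confirming saturation.

I_D = 1.13 mA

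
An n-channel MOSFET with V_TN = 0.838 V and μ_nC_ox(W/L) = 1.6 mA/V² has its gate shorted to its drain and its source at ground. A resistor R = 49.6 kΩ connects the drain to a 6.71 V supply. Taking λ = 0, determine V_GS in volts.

V_GS = 1.21 V

With gate tied to drain, V_GS = V_DS ≥ V_GS − V_TN, so the device is in saturation.
KCL at the drain: ½ k_n (V_GS − V_TN)² = (V_DD − V_GS)/R.
Let x = V_GS − 0.838. Then 39.7 x² + x − 5.872 = 0, giving x = 0.372 V (positive root), so V_GS = 1.21 V.
I_D = (V_DD − V_GS)/R = (6.71 − 1.21) / 49.6 = 0.111 mA.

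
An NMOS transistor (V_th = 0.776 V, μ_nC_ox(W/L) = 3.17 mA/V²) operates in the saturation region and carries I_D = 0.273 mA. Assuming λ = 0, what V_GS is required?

In saturation I_D = ½ k_n (V_GS − V_th)², so V_GS − V_th = √(2 I_D / k_n) = √(2 × 0.273 / 3.17) = 0.415 V.
V_GS = 0.776 + 0.415 = 1.19 V.

V_GS = 1.19 V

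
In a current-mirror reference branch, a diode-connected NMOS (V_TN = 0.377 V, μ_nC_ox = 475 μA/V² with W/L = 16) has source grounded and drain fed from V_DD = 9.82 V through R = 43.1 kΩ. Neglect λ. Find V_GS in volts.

With gate tied to drain, V_GS = V_DS ≥ V_GS − V_TN, so the device is in saturation.
k_n = μ_nC_ox · (W/L) = 7.6 mA/V².
KCL at the drain: ½ k_n (V_GS − V_TN)² = (V_DD − V_GS)/R.
Let x = V_GS − 0.377. Then 164 x² + x − 9.443 = 0, giving x = 0.237 V (positive root), so V_GS = 0.614 V.
I_D = (V_DD − V_GS)/R = (9.82 − 0.614) / 43.1 = 0.214 mA.

V_GS = 0.614 V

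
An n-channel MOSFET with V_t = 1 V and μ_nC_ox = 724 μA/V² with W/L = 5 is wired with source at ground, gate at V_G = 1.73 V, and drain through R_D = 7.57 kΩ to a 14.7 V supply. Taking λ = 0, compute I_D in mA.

V_GS = V_G = 1.73 V, so V_ov = 1.73 − 1 = 0.73 V.
k_n = μ_nC_ox · (W/L) = 3.62 mA/V².
Assume saturation: I_D = ½ k_n V_ov² = 0.5 × 3.62 × 0.73² = 0.965 mA, giving V_DS = V_DD − I_D R_D = 14.7 − 0.965 × 7.57 = 7.4 V.
V_DS = 7.4 V ≥ V_ov = 0.73 V, confirming saturation.

I_D = 0.965 mA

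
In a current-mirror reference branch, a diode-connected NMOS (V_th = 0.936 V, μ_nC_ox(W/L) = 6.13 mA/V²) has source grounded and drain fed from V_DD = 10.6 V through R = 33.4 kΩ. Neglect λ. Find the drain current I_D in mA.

With gate tied to drain, V_GS = V_DS ≥ V_GS − V_th, so the device is in saturation.
KCL at the drain: ½ k_n (V_GS − V_th)² = (V_DD − V_GS)/R.
Let x = V_GS − 0.936. Then 102 x² + x − 9.664 = 0, giving x = 0.302 V (positive root), so V_GS = 1.24 V.
I_D = (V_DD − V_GS)/R = (10.6 − 1.24) / 33.4 = 0.28 mA.

I_D = 0.280 mA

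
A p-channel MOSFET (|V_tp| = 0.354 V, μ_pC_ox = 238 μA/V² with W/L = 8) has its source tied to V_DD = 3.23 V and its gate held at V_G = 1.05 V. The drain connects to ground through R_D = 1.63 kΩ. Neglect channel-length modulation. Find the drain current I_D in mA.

I_D = 1.64 mA

V_SG = V_DD − V_G = 3.23 − 1.05 = 2.18 V, so V_ov = 2.18 − 0.354 = 1.83 V.
k_p = μ_pC_ox · (W/L) = 1.904 mA/V².
Assume saturation: I_D = ½ k_p V_ov² = 0.5 × 1.904 × 1.83² = 3.17 mA, giving V_SD = V_DD − I_D R_D = 3.23 − 3.17 × 1.63 = -1.94 V.
But -1.94 V < V_ov = 1.83 V, so the device is actually in triode.
In triode I_D = k_p[V_ov V_SD − ½ V_SD²] and I_D = (V_DD − V_SD)/R_D. Equating: 1.55 V_SD² − 6.667 V_SD + 3.23 = 0, giving V_SD = 0.557 V (the root below V_ov).
I_D = (3.23 − 0.557) / 1.63 = 1.64 mA.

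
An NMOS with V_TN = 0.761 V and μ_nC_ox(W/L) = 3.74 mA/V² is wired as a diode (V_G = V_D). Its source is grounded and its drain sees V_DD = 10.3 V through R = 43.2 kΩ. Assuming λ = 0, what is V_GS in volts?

With gate tied to drain, V_GS = V_DS ≥ V_GS − V_TN, so the device is in saturation.
KCL at the drain: ½ k_n (V_GS − V_TN)² = (V_DD − V_GS)/R.
Let x = V_GS − 0.761. Then 80.8 x² + x − 9.539 = 0, giving x = 0.337 V (positive root), so V_GS = 1.1 V.
I_D = (V_DD − V_GS)/R = (10.3 − 1.1) / 43.2 = 0.213 mA.

V_GS = 1.10 V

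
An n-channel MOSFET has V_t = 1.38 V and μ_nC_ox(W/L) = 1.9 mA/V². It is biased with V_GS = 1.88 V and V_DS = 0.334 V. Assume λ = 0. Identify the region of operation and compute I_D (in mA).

V_ov = V_GS − V_t = 1.88 − 1.38 = 0.5 V.
Since V_DS = 0.334 V < V_ov = 0.5 V, the device is in the triode region.
I_D = k_n [V_ov · V_DS − ½ V_DS²] = 1.9 × [0.5 × 0.334 − 0.5 × 0.334²] = 0.211 mA.

Triode; I_D = 0.211 mA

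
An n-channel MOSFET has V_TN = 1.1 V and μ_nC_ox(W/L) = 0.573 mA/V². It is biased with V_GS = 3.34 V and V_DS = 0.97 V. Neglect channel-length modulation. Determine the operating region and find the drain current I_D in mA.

V_ov = V_GS − V_TN = 3.34 − 1.1 = 2.24 V.
Since V_DS = 0.97 V < V_ov = 2.24 V, the device is in the triode region.
I_D = k_n [V_ov · V_DS − ½ V_DS²] = 0.573 × [2.24 × 0.97 − 0.5 × 0.97²] = 0.975 mA.

Triode; I_D = 0.975 mA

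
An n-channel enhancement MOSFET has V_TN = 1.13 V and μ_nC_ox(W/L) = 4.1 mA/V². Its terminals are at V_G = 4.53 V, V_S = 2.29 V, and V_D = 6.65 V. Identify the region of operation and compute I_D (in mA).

V_GS = V_G − V_S = 4.53 − 2.29 = 2.24 V; V_DS = V_D − V_S = 6.65 − 2.29 = 4.36 V.
V_ov = V_GS − V_TN = 2.24 − 1.13 = 1.11 V.
Since V_DS = 4.36 V ≥ V_ov = 1.11 V, the device is in saturation.
I_D = ½ k_n V_ov² = 0.5 × 4.1 × 1.11² = 2.53 mA.

Saturation; I_D = 2.53 mA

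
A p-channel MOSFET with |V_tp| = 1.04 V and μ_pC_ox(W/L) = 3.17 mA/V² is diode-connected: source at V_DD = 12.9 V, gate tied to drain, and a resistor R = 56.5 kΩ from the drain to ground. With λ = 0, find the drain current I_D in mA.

With gate tied to drain, V_SG = V_SD ≥ V_SG − |V_tp|, so the device is in saturation.
KCL at the drain: ½ k_p (V_SG − |V_tp|)² = (V_DD − V_SG)/R.
Let x = V_SG − 1.04. Then 89.6 x² + x − 11.86 = 0, giving x = 0.358 V (positive root), so V_SG = 1.4 V.
I_D = (V_DD − V_SG)/R = (12.9 − 1.4) / 56.5 = 0.204 mA.

I_D = 0.204 mA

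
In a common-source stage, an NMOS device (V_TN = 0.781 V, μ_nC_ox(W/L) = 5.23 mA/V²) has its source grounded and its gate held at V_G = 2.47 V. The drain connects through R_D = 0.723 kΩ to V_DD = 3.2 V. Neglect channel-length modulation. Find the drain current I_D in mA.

I_D = 3.74 mA

V_GS = V_G = 2.47 V, so V_ov = 2.47 − 0.781 = 1.69 V.
Assume saturation: I_D = ½ k_n V_ov² = 0.5 × 5.23 × 1.69² = 7.46 mA, giving V_DS = V_DD − I_D R_D = 3.2 − 7.46 × 0.723 = -2.19 V.
But -2.19 V < V_ov = 1.69 V, so the device is actually in triode.
In triode I_D = k_n[V_ov V_DS − ½ V_DS²] and I_D = (V_DD − V_DS)/R_D. Equating: 1.89 V_DS² − 7.387 V_DS + 3.2 = 0, giving V_DS = 0.496 V (the root below V_ov).
I_D = (3.2 − 0.496) / 0.723 = 3.74 mA.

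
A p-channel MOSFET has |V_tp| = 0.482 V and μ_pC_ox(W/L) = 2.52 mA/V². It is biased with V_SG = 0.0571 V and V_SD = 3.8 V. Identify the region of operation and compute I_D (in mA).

Cutoff; I_D = 0 mA

V_SG = 0.0571 V < |V_tp| = 0.482 V, so the transistor is in cutoff.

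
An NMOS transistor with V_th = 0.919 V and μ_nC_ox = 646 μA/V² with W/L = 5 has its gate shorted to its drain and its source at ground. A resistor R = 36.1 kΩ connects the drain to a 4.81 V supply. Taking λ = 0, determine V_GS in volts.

With gate tied to drain, V_GS = V_DS ≥ V_GS − V_th, so the device is in saturation.
k_n = μ_nC_ox · (W/L) = 3.23 mA/V².
KCL at the drain: ½ k_n (V_GS − V_th)² = (V_DD − V_GS)/R.
Let x = V_GS − 0.919. Then 58.3 x² + x − 3.891 = 0, giving x = 0.25 V (positive root), so V_GS = 1.17 V.
I_D = (V_DD − V_GS)/R = (4.81 − 1.17) / 36.1 = 0.101 mA.

V_GS = 1.17 V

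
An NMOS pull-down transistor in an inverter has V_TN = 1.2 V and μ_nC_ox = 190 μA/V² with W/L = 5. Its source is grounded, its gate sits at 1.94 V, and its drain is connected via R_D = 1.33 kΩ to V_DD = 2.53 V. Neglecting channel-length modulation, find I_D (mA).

V_GS = V_G = 1.94 V, so V_ov = 1.94 − 1.2 = 0.74 V.
k_n = μ_nC_ox · (W/L) = 0.95 mA/V².
Assume saturation: I_D = ½ k_n V_ov² = 0.5 × 0.95 × 0.74² = 0.26 mA, giving V_DS = V_DD − I_D R_D = 2.53 − 0.26 × 1.33 = 2.18 V.
V_DS = 2.18 V ≥ V_ov = 0.74 V, confirming saturation.

I_D = 0.260 mA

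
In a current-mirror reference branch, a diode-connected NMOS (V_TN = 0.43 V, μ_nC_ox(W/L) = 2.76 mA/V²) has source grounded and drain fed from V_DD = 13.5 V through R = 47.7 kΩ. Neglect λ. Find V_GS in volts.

With gate tied to drain, V_GS = V_DS ≥ V_GS − V_TN, so the device is in saturation.
KCL at the drain: ½ k_n (V_GS − V_TN)² = (V_DD − V_GS)/R.
Let x = V_GS − 0.43. Then 65.8 x² + x − 13.07 = 0, giving x = 0.438 V (positive root), so V_GS = 0.868 V.
I_D = (V_DD − V_GS)/R = (13.5 − 0.868) / 47.7 = 0.265 mA.

V_GS = 0.868 V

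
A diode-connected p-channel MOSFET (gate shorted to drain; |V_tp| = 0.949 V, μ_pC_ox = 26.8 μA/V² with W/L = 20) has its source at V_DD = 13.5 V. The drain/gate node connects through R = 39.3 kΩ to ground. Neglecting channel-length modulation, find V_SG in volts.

V_SG = 1.99 V

With gate tied to drain, V_SG = V_SD ≥ V_SG − |V_tp|, so the device is in saturation.
k_p = μ_pC_ox · (W/L) = 0.536 mA/V².
KCL at the drain: ½ k_p (V_SG − |V_tp|)² = (V_DD − V_SG)/R.
Let x = V_SG − 0.949. Then 10.5 x² + x − 12.55 = 0, giving x = 1.05 V (positive root), so V_SG = 1.99 V.
I_D = (V_DD − V_SG)/R = (13.5 − 1.99) / 39.3 = 0.293 mA.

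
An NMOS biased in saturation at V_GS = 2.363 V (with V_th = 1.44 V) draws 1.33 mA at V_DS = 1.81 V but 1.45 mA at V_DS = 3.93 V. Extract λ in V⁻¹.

With V_GS fixed, I_D ∝ (1 + λ V_DS) in saturation, so I_D2/I_D1 = (1 + λ V_DS2)/(1 + λ V_DS1).
1.45/1.33 = 1.09 = (1 + 3.93 λ)/(1 + 1.81 λ).
Solving: λ (I_D1 V_DS2 − I_D2 V_DS1) = I_D2 − I_D1, so λ = (1.45 − 1.33) / (1.33 × 3.93 − 1.45 × 1.81) = 0.12 / 2.6 = 0.0461 V⁻¹.

λ = 0.0461 V⁻¹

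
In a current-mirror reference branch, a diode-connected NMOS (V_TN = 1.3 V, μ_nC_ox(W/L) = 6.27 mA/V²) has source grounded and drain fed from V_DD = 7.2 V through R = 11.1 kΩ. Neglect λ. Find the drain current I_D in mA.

With gate tied to drain, V_GS = V_DS ≥ V_GS − V_TN, so the device is in saturation.
KCL at the drain: ½ k_n (V_GS − V_TN)² = (V_DD − V_GS)/R.
Let x = V_GS − 1.3. Then 34.8 x² + x − 5.9 = 0, giving x = 0.398 V (positive root), so V_GS = 1.7 V.
I_D = (V_DD − V_GS)/R = (7.2 − 1.7) / 11.1 = 0.496 mA.

I_D = 0.496 mA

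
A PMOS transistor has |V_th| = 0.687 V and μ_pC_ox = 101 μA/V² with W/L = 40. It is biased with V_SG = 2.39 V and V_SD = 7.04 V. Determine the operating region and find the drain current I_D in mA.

k_p = μ_pC_ox · (W/L) = 4.04 mA/V².
V_ov = V_SG − |V_th| = 2.39 − 0.687 = 1.7 V.
Since V_SD = 7.04 V ≥ V_ov = 1.7 V, the device is in saturation.
I_D = ½ k_p V_ov² = 0.5 × 4.04 × 1.7² = 5.86 mA.

Saturation; I_D = 5.86 mA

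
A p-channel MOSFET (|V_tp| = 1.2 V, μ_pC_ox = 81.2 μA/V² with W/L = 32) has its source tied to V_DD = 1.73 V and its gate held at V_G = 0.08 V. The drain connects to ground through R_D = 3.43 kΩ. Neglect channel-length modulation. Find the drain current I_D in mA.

I_D = 0.263 mA

V_SG = V_DD − V_G = 1.73 − 0.08 = 1.65 V, so V_ov = 1.65 − 1.2 = 0.45 V.
k_p = μ_pC_ox · (W/L) = 2.598 mA/V².
Assume saturation: I_D = ½ k_p V_ov² = 0.5 × 2.598 × 0.45² = 0.263 mA, giving V_SD = V_DD − I_D R_D = 1.73 − 0.263 × 3.43 = 0.828 V.
V_SD = 0.828 V ≥ V_ov = 0.45 V, confirming saturation.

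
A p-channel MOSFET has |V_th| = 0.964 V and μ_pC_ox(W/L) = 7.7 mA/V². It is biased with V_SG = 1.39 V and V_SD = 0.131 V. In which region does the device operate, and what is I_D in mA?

V_ov = V_SG − |V_th| = 1.39 − 0.964 = 0.426 V.
Since V_SD = 0.131 V < V_ov = 0.426 V, the device is in the triode region.
I_D = k_p [V_ov · V_SD − ½ V_SD²] = 7.7 × [0.426 × 0.131 − 0.5 × 0.131²] = 0.364 mA.

Triode; I_D = 0.364 mA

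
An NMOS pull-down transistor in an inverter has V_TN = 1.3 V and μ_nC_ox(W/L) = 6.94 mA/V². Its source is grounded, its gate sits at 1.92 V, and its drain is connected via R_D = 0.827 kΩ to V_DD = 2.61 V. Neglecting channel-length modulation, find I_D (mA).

V_GS = V_G = 1.92 V, so V_ov = 1.92 − 1.3 = 0.62 V.
Assume saturation: I_D = ½ k_n V_ov² = 0.5 × 6.94 × 0.62² = 1.33 mA, giving V_DS = V_DD − I_D R_D = 2.61 − 1.33 × 0.827 = 1.51 V.
V_DS = 1.51 V ≥ V_ov = 0.62 V, confirming saturation.

I_D = 1.33 mA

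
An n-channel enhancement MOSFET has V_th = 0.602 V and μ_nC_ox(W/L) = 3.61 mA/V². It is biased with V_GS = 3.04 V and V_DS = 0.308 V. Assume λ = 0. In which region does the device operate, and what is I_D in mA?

V_ov = V_GS − V_th = 3.04 − 0.602 = 2.44 V.
Since V_DS = 0.308 V < V_ov = 2.44 V, the device is in the triode region.
I_D = k_n [V_ov · V_DS − ½ V_DS²] = 3.61 × [2.44 × 0.308 − 0.5 × 0.308²] = 2.54 mA.

Triode; I_D = 2.54 mA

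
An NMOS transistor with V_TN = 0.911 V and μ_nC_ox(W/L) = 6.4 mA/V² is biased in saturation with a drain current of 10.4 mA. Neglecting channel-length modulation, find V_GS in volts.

In saturation I_D = ½ k_n (V_GS − V_TN)², so V_GS − V_TN = √(2 I_D / k_n) = √(2 × 10.4 / 6.4) = 1.8 V.
V_GS = 0.911 + 1.8 = 2.71 V.

V_GS = 2.71 V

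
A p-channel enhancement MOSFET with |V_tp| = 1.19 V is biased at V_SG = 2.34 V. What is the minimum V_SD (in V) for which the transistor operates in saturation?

V_SD,sat = 1.15 V

The boundary between triode and saturation is V_SD = V_SG − |V_tp| = V_ov.
V_ov = 2.34 − 1.19 = 1.15 V.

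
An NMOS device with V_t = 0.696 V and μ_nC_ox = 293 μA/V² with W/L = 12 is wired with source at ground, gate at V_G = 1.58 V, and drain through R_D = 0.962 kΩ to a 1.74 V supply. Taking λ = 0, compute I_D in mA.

I_D = 1.21 mA

V_GS = V_G = 1.58 V, so V_ov = 1.58 − 0.696 = 0.884 V.
k_n = μ_nC_ox · (W/L) = 3.516 mA/V².
Assume saturation: I_D = ½ k_n V_ov² = 0.5 × 3.516 × 0.884² = 1.37 mA, giving V_DS = V_DD − I_D R_D = 1.74 − 1.37 × 0.962 = 0.418 V.
But 0.418 V < V_ov = 0.884 V, so the device is actually in triode.
In triode I_D = k_n[V_ov V_DS − ½ V_DS²] and I_D = (V_DD − V_DS)/R_D. Equating: 1.69 V_DS² − 3.99 V_DS + 1.74 = 0, giving V_DS = 0.577 V (the root below V_ov).
I_D = (1.74 − 0.577) / 0.962 = 1.21 mA.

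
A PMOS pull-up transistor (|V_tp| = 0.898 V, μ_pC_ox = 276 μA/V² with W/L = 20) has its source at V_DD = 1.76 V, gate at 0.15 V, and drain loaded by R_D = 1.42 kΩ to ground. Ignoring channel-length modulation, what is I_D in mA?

V_SG = V_DD − V_G = 1.76 − 0.15 = 1.61 V, so V_ov = 1.61 − 0.898 = 0.712 V.
k_p = μ_pC_ox · (W/L) = 5.52 mA/V².
Assume saturation: I_D = ½ k_p V_ov² = 0.5 × 5.52 × 0.712² = 1.4 mA, giving V_SD = V_DD − I_D R_D = 1.76 − 1.4 × 1.42 = -0.227 V.
But -0.227 V < V_ov = 0.712 V, so the device is actually in triode.
In triode I_D = k_p[V_ov V_SD − ½ V_SD²] and I_D = (V_DD − V_SD)/R_D. Equating: 3.92 V_SD² − 6.581 V_SD + 1.76 = 0, giving V_SD = 0.334 V (the root below V_ov).
I_D = (1.76 − 0.334) / 1.42 = 1 mA.

I_D = 1.00 mA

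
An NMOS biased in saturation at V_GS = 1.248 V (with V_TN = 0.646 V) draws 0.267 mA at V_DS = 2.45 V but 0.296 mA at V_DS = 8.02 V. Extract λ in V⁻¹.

λ = 0.0205 V⁻¹

With V_GS fixed, I_D ∝ (1 + λ V_DS) in saturation, so I_D2/I_D1 = (1 + λ V_DS2)/(1 + λ V_DS1).
0.296/0.267 = 1.109 = (1 + 8.02 λ)/(1 + 2.45 λ).
Solving: λ (I_D1 V_DS2 − I_D2 V_DS1) = I_D2 − I_D1, so λ = (0.296 − 0.267) / (0.267 × 8.02 − 0.296 × 2.45) = 0.029 / 1.42 = 0.0205 V⁻¹.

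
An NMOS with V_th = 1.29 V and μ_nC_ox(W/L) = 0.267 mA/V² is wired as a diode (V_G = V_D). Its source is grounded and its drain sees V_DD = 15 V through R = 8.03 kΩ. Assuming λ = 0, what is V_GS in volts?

V_GS = 4.43 V

With gate tied to drain, V_GS = V_DS ≥ V_GS − V_th, so the device is in saturation.
KCL at the drain: ½ k_n (V_GS − V_th)² = (V_DD − V_GS)/R.
Let x = V_GS − 1.29. Then 1.07 x² + x − 13.71 = 0, giving x = 3.14 V (positive root), so V_GS = 4.43 V.
I_D = (V_DD − V_GS)/R = (15 − 4.43) / 8.03 = 1.32 mA.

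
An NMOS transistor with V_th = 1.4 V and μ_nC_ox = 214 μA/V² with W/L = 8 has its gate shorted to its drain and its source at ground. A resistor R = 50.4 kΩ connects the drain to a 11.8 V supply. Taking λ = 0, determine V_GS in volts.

With gate tied to drain, V_GS = V_DS ≥ V_GS − V_th, so the device is in saturation.
k_n = μ_nC_ox · (W/L) = 1.712 mA/V².
KCL at the drain: ½ k_n (V_GS − V_th)² = (V_DD − V_GS)/R.
Let x = V_GS − 1.4. Then 43.1 x² + x − 10.4 = 0, giving x = 0.48 V (positive root), so V_GS = 1.88 V.
I_D = (V_DD − V_GS)/R = (11.8 − 1.88) / 50.4 = 0.197 mA.

V_GS = 1.88 V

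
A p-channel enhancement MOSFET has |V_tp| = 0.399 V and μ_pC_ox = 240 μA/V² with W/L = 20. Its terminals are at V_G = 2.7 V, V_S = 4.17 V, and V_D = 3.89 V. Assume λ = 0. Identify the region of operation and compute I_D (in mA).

V_SG = V_S − V_G = 4.17 − 2.7 = 1.47 V; V_SD = V_S − V_D = 4.17 − 3.89 = 0.28 V.
k_p = μ_pC_ox · (W/L) = 4.8 mA/V².
V_ov = V_SG − |V_tp| = 1.47 − 0.399 = 1.07 V.
Since V_SD = 0.28 V < V_ov = 1.07 V, the device is in the triode region.
I_D = k_p [V_ov · V_SD − ½ V_SD²] = 4.8 × [1.07 × 0.28 − 0.5 × 0.28²] = 1.25 mA.

Triode; I_D = 1.25 mA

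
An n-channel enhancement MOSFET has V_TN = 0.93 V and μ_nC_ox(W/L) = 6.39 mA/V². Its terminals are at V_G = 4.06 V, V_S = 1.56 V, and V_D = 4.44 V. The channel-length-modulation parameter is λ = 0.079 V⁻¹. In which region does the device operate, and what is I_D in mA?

V_GS = V_G − V_S = 4.06 − 1.56 = 2.5 V; V_DS = V_D − V_S = 4.44 − 1.56 = 2.88 V.
V_ov = V_GS − V_TN = 2.5 − 0.93 = 1.57 V.
Since V_DS = 2.88 V ≥ V_ov = 1.57 V, the device is in saturation.
I_D = ½ k_n V_ov² (1 + λ V_DS) = 0.5 × 6.39 × 1.57² × (1 + 0.079 × 2.88) = 9.67 mA.

Saturation; I_D = 9.67 mA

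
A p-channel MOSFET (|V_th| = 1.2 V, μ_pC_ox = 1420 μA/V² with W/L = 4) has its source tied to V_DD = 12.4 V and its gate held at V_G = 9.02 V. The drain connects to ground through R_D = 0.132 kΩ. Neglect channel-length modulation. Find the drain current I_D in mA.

I_D = 13.5 mA

V_SG = V_DD − V_G = 12.4 − 9.02 = 3.38 V, so V_ov = 3.38 − 1.2 = 2.18 V.
k_p = μ_pC_ox · (W/L) = 5.68 mA/V².
Assume saturation: I_D = ½ k_p V_ov² = 0.5 × 5.68 × 2.18² = 13.5 mA, giving V_SD = V_DD − I_D R_D = 12.4 − 13.5 × 0.132 = 10.6 V.
V_SD = 10.6 V ≥ V_ov = 2.18 V, confirming saturation.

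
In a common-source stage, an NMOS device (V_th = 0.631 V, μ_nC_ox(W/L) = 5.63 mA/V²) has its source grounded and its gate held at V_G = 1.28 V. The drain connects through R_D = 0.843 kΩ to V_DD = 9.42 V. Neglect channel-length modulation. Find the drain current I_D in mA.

V_GS = V_G = 1.28 V, so V_ov = 1.28 − 0.631 = 0.649 V.
Assume saturation: I_D = ½ k_n V_ov² = 0.5 × 5.63 × 0.649² = 1.19 mA, giving V_DS = V_DD − I_D R_D = 9.42 − 1.19 × 0.843 = 8.42 V.
V_DS = 8.42 V ≥ V_ov = 0.649 V, confirming saturation.

I_D = 1.19 mA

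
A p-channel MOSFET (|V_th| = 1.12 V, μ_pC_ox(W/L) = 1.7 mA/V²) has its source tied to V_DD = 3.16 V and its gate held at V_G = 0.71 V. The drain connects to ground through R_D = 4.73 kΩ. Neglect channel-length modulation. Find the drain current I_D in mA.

I_D = 0.604 mA

V_SG = V_DD − V_G = 3.16 − 0.71 = 2.45 V, so V_ov = 2.45 − 1.12 = 1.33 V.
Assume saturation: I_D = ½ k_p V_ov² = 0.5 × 1.7 × 1.33² = 1.5 mA, giving V_SD = V_DD − I_D R_D = 3.16 − 1.5 × 4.73 = -3.95 V.
But -3.95 V < V_ov = 1.33 V, so the device is actually in triode.
In triode I_D = k_p[V_ov V_SD − ½ V_SD²] and I_D = (V_DD − V_SD)/R_D. Equating: 4.02 V_SD² − 11.69 V_SD + 3.16 = 0, giving V_SD = 0.301 V (the root below V_ov).
I_D = (3.16 − 0.301) / 4.73 = 0.604 mA.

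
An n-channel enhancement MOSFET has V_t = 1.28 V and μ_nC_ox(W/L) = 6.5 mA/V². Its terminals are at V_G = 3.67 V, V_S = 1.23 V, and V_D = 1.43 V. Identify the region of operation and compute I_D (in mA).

Triode; I_D = 1.38 mA

V_GS = V_G − V_S = 3.67 − 1.23 = 2.44 V; V_DS = V_D − V_S = 1.43 − 1.23 = 0.2 V.
V_ov = V_GS − V_t = 2.44 − 1.28 = 1.16 V.
Since V_DS = 0.2 V < V_ov = 1.16 V, the device is in the triode region.
I_D = k_n [V_ov · V_DS − ½ V_DS²] = 6.5 × [1.16 × 0.2 − 0.5 × 0.2²] = 1.38 mA.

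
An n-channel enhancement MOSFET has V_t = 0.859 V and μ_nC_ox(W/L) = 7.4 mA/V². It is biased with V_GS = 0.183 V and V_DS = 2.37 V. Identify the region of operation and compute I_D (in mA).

Cutoff; I_D = 0 mA

V_GS = 0.183 V < V_t = 0.859 V, so the transistor is in cutoff.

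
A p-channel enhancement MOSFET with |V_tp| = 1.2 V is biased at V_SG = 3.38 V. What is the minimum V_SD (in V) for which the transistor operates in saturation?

V_SD,sat = 2.18 V

The boundary between triode and saturation is V_SD = V_SG − |V_tp| = V_ov.
V_ov = 3.38 − 1.2 = 2.18 V.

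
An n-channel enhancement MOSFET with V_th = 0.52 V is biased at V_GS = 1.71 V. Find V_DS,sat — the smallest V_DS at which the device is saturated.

V_DS,sat = 1.19 V

The boundary between triode and saturation is V_DS = V_GS − V_th = V_ov.
V_ov = 1.71 − 0.52 = 1.19 V.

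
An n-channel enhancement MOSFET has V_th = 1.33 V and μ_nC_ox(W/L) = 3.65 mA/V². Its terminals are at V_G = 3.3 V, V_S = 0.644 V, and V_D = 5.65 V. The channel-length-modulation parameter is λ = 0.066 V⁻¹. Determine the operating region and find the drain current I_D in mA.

V_GS = V_G − V_S = 3.3 − 0.644 = 2.66 V; V_DS = V_D − V_S = 5.65 − 0.644 = 5.01 V.
V_ov = V_GS − V_th = 2.66 − 1.33 = 1.33 V.
Since V_DS = 5.01 V ≥ V_ov = 1.33 V, the device is in saturation.
I_D = ½ k_n V_ov² (1 + λ V_DS) = 0.5 × 3.65 × 1.33² × (1 + 0.066 × 5.01) = 4.27 mA.

Saturation; I_D = 4.27 mA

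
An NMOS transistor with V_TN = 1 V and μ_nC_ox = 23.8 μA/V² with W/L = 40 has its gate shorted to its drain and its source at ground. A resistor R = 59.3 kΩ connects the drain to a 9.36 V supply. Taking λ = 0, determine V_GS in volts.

V_GS = 1.53 V

With gate tied to drain, V_GS = V_DS ≥ V_GS − V_TN, so the device is in saturation.
k_n = μ_nC_ox · (W/L) = 0.952 mA/V².
KCL at the drain: ½ k_n (V_GS − V_TN)² = (V_DD − V_GS)/R.
Let x = V_GS − 1. Then 28.2 x² + x − 8.36 = 0, giving x = 0.527 V (positive root), so V_GS = 1.53 V.
I_D = (V_DD − V_GS)/R = (9.36 − 1.53) / 59.3 = 0.132 mA.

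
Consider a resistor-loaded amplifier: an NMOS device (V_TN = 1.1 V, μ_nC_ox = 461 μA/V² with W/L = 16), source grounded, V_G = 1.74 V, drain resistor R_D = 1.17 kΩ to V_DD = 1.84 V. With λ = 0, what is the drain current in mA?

V_GS = V_G = 1.74 V, so V_ov = 1.74 − 1.1 = 0.64 V.
k_n = μ_nC_ox · (W/L) = 7.376 mA/V².
Assume saturation: I_D = ½ k_n V_ov² = 0.5 × 7.376 × 0.64² = 1.51 mA, giving V_DS = V_DD − I_D R_D = 1.84 − 1.51 × 1.17 = 0.0726 V.
But 0.0726 V < V_ov = 0.64 V, so the device is actually in triode.
In triode I_D = k_n[V_ov V_DS − ½ V_DS²] and I_D = (V_DD − V_DS)/R_D. Equating: 4.31 V_DS² − 6.523 V_DS + 1.84 = 0, giving V_DS = 0.375 V (the root below V_ov).
I_D = (1.84 − 0.375) / 1.17 = 1.25 mA.

I_D = 1.25 mA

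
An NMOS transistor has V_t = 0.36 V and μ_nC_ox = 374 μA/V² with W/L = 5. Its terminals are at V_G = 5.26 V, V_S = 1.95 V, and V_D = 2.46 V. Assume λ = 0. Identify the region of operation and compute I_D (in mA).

V_GS = V_G − V_S = 5.26 − 1.95 = 3.31 V; V_DS = V_D − V_S = 2.46 − 1.95 = 0.51 V.
k_n = μ_nC_ox · (W/L) = 1.87 mA/V².
V_ov = V_GS − V_t = 3.31 − 0.36 = 2.95 V.
Since V_DS = 0.51 V < V_ov = 2.95 V, the device is in the triode region.
I_D = k_n [V_ov · V_DS − ½ V_DS²] = 1.87 × [2.95 × 0.51 − 0.5 × 0.51²] = 2.57 mA.

Triode; I_D = 2.57 mA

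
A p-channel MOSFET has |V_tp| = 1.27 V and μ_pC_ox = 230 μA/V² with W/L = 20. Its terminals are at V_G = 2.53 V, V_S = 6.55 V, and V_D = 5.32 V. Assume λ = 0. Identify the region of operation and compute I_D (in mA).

Triode; I_D = 12.1 mA

V_SG = V_S − V_G = 6.55 − 2.53 = 4.02 V; V_SD = V_S − V_D = 6.55 − 5.32 = 1.23 V.
k_p = μ_pC_ox · (W/L) = 4.6 mA/V².
V_ov = V_SG − |V_tp| = 4.02 − 1.27 = 2.75 V.
Since V_SD = 1.23 V < V_ov = 2.75 V, the device is in the triode region.
I_D = k_p [V_ov · V_SD − ½ V_SD²] = 4.6 × [2.75 × 1.23 − 0.5 × 1.23²] = 12.1 mA.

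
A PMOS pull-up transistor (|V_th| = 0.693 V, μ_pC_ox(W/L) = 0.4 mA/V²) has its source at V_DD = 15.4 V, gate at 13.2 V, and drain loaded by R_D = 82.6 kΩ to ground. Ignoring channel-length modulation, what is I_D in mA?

V_SG = V_DD − V_G = 15.4 − 13.2 = 2.2 V, so V_ov = 2.2 − 0.693 = 1.51 V.
Assume saturation: I_D = ½ k_p V_ov² = 0.5 × 0.4 × 1.51² = 0.454 mA, giving V_SD = V_DD − I_D R_D = 15.4 − 0.454 × 82.6 = -22.1 V.
But -22.1 V < V_ov = 1.51 V, so the device is actually in triode.
In triode I_D = k_p[V_ov V_SD − ½ V_SD²] and I_D = (V_DD − V_SD)/R_D. Equating: 16.5 V_SD² − 50.79 V_SD + 15.4 = 0, giving V_SD = 0.341 V (the root below V_ov).
I_D = (15.4 − 0.341) / 82.6 = 0.182 mA.

I_D = 0.182 mA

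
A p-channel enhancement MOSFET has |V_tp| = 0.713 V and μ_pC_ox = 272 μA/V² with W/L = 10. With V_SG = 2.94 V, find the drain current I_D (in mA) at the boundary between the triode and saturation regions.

I_D = 6.74 mA

At the boundary V_SD = V_ov = V_SG − |V_tp| = 2.94 − 0.713 = 2.23 V.
k_p = μ_pC_ox · (W/L) = 2.72 mA/V².
I_D = ½ k_p V_ov² = 0.5 × 2.72 × 2.23² = 6.74 mA.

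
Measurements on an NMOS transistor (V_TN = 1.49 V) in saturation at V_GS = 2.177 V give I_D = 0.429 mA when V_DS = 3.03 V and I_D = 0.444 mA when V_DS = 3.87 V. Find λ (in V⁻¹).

With V_GS fixed, I_D ∝ (1 + λ V_DS) in saturation, so I_D2/I_D1 = (1 + λ V_DS2)/(1 + λ V_DS1).
0.444/0.429 = 1.035 = (1 + 3.87 λ)/(1 + 3.03 λ).
Solving: λ (I_D1 V_DS2 − I_D2 V_DS1) = I_D2 − I_D1, so λ = (0.444 − 0.429) / (0.429 × 3.87 − 0.444 × 3.03) = 0.015 / 0.315 = 0.0476 V⁻¹.

λ = 0.0476 V⁻¹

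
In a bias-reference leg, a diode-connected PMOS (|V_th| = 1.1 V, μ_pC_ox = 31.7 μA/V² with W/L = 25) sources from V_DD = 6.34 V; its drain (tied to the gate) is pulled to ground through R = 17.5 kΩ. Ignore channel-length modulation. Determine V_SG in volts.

V_SG = 1.90 V

With gate tied to drain, V_SG = V_SD ≥ V_SG − |V_th|, so the device is in saturation.
k_p = μ_pC_ox · (W/L) = 0.7925 mA/V².
KCL at the drain: ½ k_p (V_SG − |V_th|)² = (V_DD − V_SG)/R.
Let x = V_SG − 1.1. Then 6.93 x² + x − 5.24 = 0, giving x = 0.8 V (positive root), so V_SG = 1.9 V.
I_D = (V_DD − V_SG)/R = (6.34 − 1.9) / 17.5 = 0.254 mA.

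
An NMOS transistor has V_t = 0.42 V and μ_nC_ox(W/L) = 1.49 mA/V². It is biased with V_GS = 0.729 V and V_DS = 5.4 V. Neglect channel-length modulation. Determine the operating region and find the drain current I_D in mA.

Saturation; I_D = 0.0711 mA

V_ov = V_GS − V_t = 0.729 − 0.42 = 0.309 V.
Since V_DS = 5.4 V ≥ V_ov = 0.309 V, the device is in saturation.
I_D = ½ k_n V_ov² = 0.5 × 1.49 × 0.309² = 0.0711 mA.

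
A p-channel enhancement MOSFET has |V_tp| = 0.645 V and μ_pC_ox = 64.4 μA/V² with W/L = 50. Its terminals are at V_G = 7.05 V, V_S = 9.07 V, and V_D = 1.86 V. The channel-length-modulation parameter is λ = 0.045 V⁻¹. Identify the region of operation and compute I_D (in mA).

Saturation; I_D = 4.03 mA

V_SG = V_S − V_G = 9.07 − 7.05 = 2.02 V; V_SD = V_S − V_D = 9.07 − 1.86 = 7.21 V.
k_p = μ_pC_ox · (W/L) = 3.22 mA/V².
V_ov = V_SG − |V_tp| = 2.02 − 0.645 = 1.38 V.
Since V_SD = 7.21 V ≥ V_ov = 1.38 V, the device is in saturation.
I_D = ½ k_p V_ov² (1 + λ V_SD) = 0.5 × 3.22 × 1.38² × (1 + 0.045 × 7.21) = 4.03 mA.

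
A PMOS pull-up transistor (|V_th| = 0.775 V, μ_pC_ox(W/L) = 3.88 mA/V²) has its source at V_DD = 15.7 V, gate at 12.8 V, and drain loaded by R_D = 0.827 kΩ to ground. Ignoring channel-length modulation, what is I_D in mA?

I_D = 8.76 mA

V_SG = V_DD − V_G = 15.7 − 12.8 = 2.9 V, so V_ov = 2.9 − 0.775 = 2.12 V.
Assume saturation: I_D = ½ k_p V_ov² = 0.5 × 3.88 × 2.12² = 8.76 mA, giving V_SD = V_DD − I_D R_D = 15.7 − 8.76 × 0.827 = 8.46 V.
V_SD = 8.46 V ≥ V_ov = 2.12 V, confirming saturation.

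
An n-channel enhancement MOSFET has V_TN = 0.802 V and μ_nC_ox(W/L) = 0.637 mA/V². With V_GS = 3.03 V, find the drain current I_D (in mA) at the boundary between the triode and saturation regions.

At the boundary V_DS = V_ov = V_GS − V_TN = 3.03 − 0.802 = 2.23 V.
I_D = ½ k_n V_ov² = 0.5 × 0.637 × 2.23² = 1.58 mA.

I_D = 1.58 mA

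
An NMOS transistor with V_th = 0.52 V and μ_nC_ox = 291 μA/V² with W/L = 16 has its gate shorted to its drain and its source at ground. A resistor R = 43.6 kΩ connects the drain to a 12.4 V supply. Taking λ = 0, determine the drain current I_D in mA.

With gate tied to drain, V_GS = V_DS ≥ V_GS − V_th, so the device is in saturation.
k_n = μ_nC_ox · (W/L) = 4.656 mA/V².
KCL at the drain: ½ k_n (V_GS − V_th)² = (V_DD − V_GS)/R.
Let x = V_GS − 0.52. Then 102 x² + x − 11.88 = 0, giving x = 0.337 V (positive root), so V_GS = 0.857 V.
I_D = (V_DD − V_GS)/R = (12.4 − 0.857) / 43.6 = 0.265 mA.

I_D = 0.265 mA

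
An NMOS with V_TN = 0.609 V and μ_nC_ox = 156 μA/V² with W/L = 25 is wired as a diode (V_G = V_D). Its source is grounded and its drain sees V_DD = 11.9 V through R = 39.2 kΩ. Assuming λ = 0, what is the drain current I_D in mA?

I_D = 0.278 mA

With gate tied to drain, V_GS = V_DS ≥ V_GS − V_TN, so the device is in saturation.
k_n = μ_nC_ox · (W/L) = 3.9 mA/V².
KCL at the drain: ½ k_n (V_GS − V_TN)² = (V_DD − V_GS)/R.
Let x = V_GS − 0.609. Then 76.4 x² + x − 11.29 = 0, giving x = 0.378 V (positive root), so V_GS = 0.987 V.
I_D = (V_DD − V_GS)/R = (11.9 − 0.987) / 39.2 = 0.278 mA.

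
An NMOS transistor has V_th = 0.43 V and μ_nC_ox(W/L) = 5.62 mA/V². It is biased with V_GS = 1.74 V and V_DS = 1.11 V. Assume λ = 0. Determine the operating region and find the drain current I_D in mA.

V_ov = V_GS − V_th = 1.74 − 0.43 = 1.31 V.
Since V_DS = 1.11 V < V_ov = 1.31 V, the device is in the triode region.
I_D = k_n [V_ov · V_DS − ½ V_DS²] = 5.62 × [1.31 × 1.11 − 0.5 × 1.11²] = 4.71 mA.

Triode; I_D = 4.71 mA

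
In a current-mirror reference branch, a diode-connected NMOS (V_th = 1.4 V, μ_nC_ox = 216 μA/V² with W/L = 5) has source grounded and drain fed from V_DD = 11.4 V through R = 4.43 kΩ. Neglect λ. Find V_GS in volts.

With gate tied to drain, V_GS = V_DS ≥ V_GS − V_th, so the device is in saturation.
k_n = μ_nC_ox · (W/L) = 1.08 mA/V².
KCL at the drain: ½ k_n (V_GS − V_th)² = (V_DD − V_GS)/R.
Let x = V_GS − 1.4. Then 2.39 x² + x − 10 = 0, giving x = 1.85 V (positive root), so V_GS = 3.25 V.
I_D = (V_DD − V_GS)/R = (11.4 − 3.25) / 4.43 = 1.84 mA.

V_GS = 3.25 V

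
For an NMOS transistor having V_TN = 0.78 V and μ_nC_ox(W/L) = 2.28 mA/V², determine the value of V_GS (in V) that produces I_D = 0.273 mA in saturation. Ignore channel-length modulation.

V_GS = 1.27 V

In saturation I_D = ½ k_n (V_GS − V_TN)², so V_GS − V_TN = √(2 I_D / k_n) = √(2 × 0.273 / 2.28) = 0.489 V.
V_GS = 0.78 + 0.489 = 1.27 V.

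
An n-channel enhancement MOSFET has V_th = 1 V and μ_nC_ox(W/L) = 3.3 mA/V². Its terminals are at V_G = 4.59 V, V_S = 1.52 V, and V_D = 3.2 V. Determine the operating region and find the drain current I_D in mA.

Triode; I_D = 6.82 mA

V_GS = V_G − V_S = 4.59 − 1.52 = 3.07 V; V_DS = V_D − V_S = 3.2 − 1.52 = 1.68 V.
V_ov = V_GS − V_th = 3.07 − 1 = 2.07 V.
Since V_DS = 1.68 V < V_ov = 2.07 V, the device is in the triode region.
I_D = k_n [V_ov · V_DS − ½ V_DS²] = 3.3 × [2.07 × 1.68 − 0.5 × 1.68²] = 6.82 mA.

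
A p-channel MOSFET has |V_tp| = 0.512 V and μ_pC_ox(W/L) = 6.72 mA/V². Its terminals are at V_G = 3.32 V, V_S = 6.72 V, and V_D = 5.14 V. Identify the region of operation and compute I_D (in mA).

V_SG = V_S − V_G = 6.72 − 3.32 = 3.4 V; V_SD = V_S − V_D = 6.72 − 5.14 = 1.58 V.
V_ov = V_SG − |V_tp| = 3.4 − 0.512 = 2.89 V.
Since V_SD = 1.58 V < V_ov = 2.89 V, the device is in the triode region.
I_D = k_p [V_ov · V_SD − ½ V_SD²] = 6.72 × [2.89 × 1.58 − 0.5 × 1.58²] = 22.3 mA.

Triode; I_D = 22.3 mA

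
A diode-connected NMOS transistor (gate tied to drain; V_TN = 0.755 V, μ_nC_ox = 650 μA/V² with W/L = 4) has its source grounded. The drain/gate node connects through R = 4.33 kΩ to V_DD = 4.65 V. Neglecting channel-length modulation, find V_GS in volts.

V_GS = 1.50 V

With gate tied to drain, V_GS = V_DS ≥ V_GS − V_TN, so the device is in saturation.
k_n = μ_nC_ox · (W/L) = 2.6 mA/V².
KCL at the drain: ½ k_n (V_GS − V_TN)² = (V_DD − V_GS)/R.
Let x = V_GS − 0.755. Then 5.63 x² + x − 3.895 = 0, giving x = 0.748 V (positive root), so V_GS = 1.5 V.
I_D = (V_DD − V_GS)/R = (4.65 − 1.5) / 4.33 = 0.727 mA.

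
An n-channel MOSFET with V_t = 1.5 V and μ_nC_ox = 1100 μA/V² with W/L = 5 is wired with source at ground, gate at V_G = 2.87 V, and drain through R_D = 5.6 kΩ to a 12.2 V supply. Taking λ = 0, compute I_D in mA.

I_D = 2.12 mA

V_GS = V_G = 2.87 V, so V_ov = 2.87 − 1.5 = 1.37 V.
k_n = μ_nC_ox · (W/L) = 5.5 mA/V².
Assume saturation: I_D = ½ k_n V_ov² = 0.5 × 5.5 × 1.37² = 5.16 mA, giving V_DS = V_DD − I_D R_D = 12.2 − 5.16 × 5.6 = -16.7 V.
But -16.7 V < V_ov = 1.37 V, so the device is actually in triode.
In triode I_D = k_n[V_ov V_DS − ½ V_DS²] and I_D = (V_DD − V_DS)/R_D. Equating: 15.4 V_DS² − 43.2 V_DS + 12.2 = 0, giving V_DS = 0.319 V (the root below V_ov).
I_D = (12.2 − 0.319) / 5.6 = 2.12 mA.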